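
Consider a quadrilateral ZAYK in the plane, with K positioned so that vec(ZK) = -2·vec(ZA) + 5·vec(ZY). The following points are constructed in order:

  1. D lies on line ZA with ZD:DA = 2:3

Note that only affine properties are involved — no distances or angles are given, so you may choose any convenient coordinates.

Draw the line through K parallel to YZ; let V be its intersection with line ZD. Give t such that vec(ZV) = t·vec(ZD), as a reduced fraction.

t = -5

Choose coordinates Z = (0, 0), A = (1, 0), Y = (0, 1), K = (-2, 5).
1. D lies on line ZA with ZD:DA = 2:3 ⇒ D = (2/5, 0)
through K parallel to YZ: direction (0, -1); meets ZD at V = (-2, 0)
V = Z + t·(D−Z) with t = -5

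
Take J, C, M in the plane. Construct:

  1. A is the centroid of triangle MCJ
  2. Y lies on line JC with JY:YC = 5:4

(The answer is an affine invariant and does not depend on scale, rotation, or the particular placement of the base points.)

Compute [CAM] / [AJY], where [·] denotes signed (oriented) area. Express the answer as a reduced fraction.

[CAM]:[AJY] = -9/5

Work in coordinates with J = (0, 0), C = (1, 0), M = (0, 1).
1. A is the centroid of triangle MCJ ⇒ A = (1/3, 1/3)
2. Y lies on line JC with JY:YC = 5:4 ⇒ Y = (5/9, 0)
2·[CAM] = -1/3, 2·[AJY] = 5/27
[CAM]:[AJY] = -1/3:5/27 = -9/5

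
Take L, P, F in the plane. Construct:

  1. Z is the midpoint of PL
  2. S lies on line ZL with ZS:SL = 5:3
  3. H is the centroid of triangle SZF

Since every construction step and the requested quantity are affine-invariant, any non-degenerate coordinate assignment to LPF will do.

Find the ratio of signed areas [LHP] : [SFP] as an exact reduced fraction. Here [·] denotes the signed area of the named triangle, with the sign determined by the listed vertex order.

[LHP]:[SFP] = 16/39

Assign L = (0, 0), P = (1, 0), F = (0, 1) — the answer is frame-independent, so this choice is without loss of generality.
1. Z is the midpoint of PL ⇒ Z = (1/2, 0)
2. S lies on line ZL with ZS:SL = 5:3 ⇒ S = (3/16, 0)
3. H is the centroid of triangle SZF ⇒ H = (11/48, 1/3)
2·[LHP] = -1/3, 2·[SFP] = -13/16
[LHP]:[SFP] = -1/3:-13/16 = 16/39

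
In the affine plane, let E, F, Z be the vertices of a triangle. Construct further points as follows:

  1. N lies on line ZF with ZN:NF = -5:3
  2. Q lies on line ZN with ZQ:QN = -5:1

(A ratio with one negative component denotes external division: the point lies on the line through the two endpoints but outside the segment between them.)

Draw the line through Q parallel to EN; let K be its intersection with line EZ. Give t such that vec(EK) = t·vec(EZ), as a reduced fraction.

t = -1/4

Choose coordinates E = (0, 0), F = (1, 0), Z = (0, 1).
1. N lies on line ZF with ZN:NF = -5:3 ⇒ N = (5/2, -3/2)
2. Q lies on line ZN with ZQ:QN = -5:1 ⇒ Q = (25/8, -17/8)
through Q parallel to EN: direction (5/2, -3/2); meets EZ at K = (0, -1/4)
K = E + t·(Z−E) with t = -1/4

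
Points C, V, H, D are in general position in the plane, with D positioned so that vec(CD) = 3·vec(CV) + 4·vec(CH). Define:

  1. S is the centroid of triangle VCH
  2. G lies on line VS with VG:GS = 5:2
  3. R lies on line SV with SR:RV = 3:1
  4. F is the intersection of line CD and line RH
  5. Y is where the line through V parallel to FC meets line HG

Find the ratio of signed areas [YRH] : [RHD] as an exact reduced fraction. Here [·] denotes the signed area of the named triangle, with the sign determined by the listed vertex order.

[YRH]:[RHD] = -13/276

Assign C = (0, 0), V = (1, 0), H = (0, 1), D = (3, 4) — the answer is frame-independent, so this choice is without loss of generality.
1. S is the centroid of triangle VCH ⇒ S = (1/3, 1/3)
2. G lies on line VS with VG:GS = 5:2 ⇒ G = (11/21, 5/21)
3. R lies on line SV with SR:RV = 3:1 ⇒ R = (5/6, 1/12)
4. F is the intersection of line CD and line RH ⇒ F = (30/73, 40/73)
5. Y is where the line through V parallel to FC meets line HG ⇒ Y = (77/92, -5/23)
2·[YRH] = 91/368, 2·[RHD] = -21/4
[YRH]:[RHD] = 91/368:-21/4 = -13/276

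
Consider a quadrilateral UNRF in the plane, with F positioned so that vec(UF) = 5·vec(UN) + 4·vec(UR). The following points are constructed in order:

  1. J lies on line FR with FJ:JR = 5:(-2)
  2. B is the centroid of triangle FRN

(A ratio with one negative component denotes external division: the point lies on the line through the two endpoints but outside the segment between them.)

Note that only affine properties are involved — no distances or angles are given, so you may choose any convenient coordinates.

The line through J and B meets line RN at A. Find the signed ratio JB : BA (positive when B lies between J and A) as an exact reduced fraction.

JB:BA = -3

Assign U = (0, 0), N = (1, 0), R = (0, 1), F = (5, 4) — the answer is frame-independent, so this choice is without loss of generality.
1. J lies on line FR with FJ:JR = 5:(-2) ⇒ J = (-10/3, -1)
2. B is the centroid of triangle FRN ⇒ B = (2, 5/3)
line JB meets RN at A = (2/9, 7/9)
B = J + t·(A−J) with t = 3/2, so JB:BA = 3/2:-1/2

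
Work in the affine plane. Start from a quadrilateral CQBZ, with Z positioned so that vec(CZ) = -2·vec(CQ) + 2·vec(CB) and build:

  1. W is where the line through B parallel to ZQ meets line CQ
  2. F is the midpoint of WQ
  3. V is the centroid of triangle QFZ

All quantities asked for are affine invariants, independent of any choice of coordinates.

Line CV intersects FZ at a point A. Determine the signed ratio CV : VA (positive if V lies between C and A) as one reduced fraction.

CV:VA = 14

Choose coordinates C = (0, 0), Q = (1, 0), B = (0, 1), Z = (-2, 2).
1. W is where the line through B parallel to ZQ meets line CQ ⇒ W = (3/2, 0)
2. F is the midpoint of WQ ⇒ F = (5/4, 0)
3. V is the centroid of triangle QFZ ⇒ V = (1/12, 2/3)
line CV meets FZ at A = (5/56, 5/7)
V = C + t·(A−C) with t = 14/15, so CV:VA = 14/15:1/15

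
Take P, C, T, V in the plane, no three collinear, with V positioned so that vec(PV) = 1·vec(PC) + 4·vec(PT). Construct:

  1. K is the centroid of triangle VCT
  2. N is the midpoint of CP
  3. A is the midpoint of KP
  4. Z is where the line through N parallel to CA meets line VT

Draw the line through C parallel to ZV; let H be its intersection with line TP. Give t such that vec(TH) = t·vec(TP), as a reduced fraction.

Assign P = (0, 0), C = (1, 0), T = (0, 1), V = (1, 4) — the answer is frame-independent, so this choice is without loss of generality.
1. K is the centroid of triangle VCT ⇒ K = (2/3, 5/3)
2. N is the midpoint of CP ⇒ N = (1/2, 0)
3. A is the midpoint of KP ⇒ A = (1/3, 5/6)
4. Z is where the line through N parallel to CA meets line VT ⇒ Z = (-3/34, 25/34)
through C parallel to ZV: direction (37/34, 111/34); meets TP at H = (0, -3)
H = T + t·(P−T) with t = 4

t = 4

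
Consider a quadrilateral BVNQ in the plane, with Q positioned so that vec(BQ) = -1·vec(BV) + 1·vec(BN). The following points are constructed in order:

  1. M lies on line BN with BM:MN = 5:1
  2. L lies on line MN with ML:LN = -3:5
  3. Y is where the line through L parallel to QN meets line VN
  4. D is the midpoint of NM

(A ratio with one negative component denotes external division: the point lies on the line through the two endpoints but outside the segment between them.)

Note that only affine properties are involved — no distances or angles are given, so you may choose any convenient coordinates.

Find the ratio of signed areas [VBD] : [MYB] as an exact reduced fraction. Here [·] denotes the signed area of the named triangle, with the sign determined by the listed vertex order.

Assign B = (0, 0), V = (1, 0), N = (0, 1), Q = (-1, 1) — the answer is frame-independent, so this choice is without loss of generality.
1. M lies on line BN with BM:MN = 5:1 ⇒ M = (0, 5/6)
2. L lies on line MN with ML:LN = -3:5 ⇒ L = (0, 7/12)
3. Y is where the line through L parallel to QN meets line VN ⇒ Y = (5/12, 7/12)
4. D is the midpoint of NM ⇒ D = (0, 11/12)
2·[VBD] = -11/12, 2·[MYB] = -25/72
[VBD]:[MYB] = -11/12:-25/72 = 66/25

[VBD]:[MYB] = 66/25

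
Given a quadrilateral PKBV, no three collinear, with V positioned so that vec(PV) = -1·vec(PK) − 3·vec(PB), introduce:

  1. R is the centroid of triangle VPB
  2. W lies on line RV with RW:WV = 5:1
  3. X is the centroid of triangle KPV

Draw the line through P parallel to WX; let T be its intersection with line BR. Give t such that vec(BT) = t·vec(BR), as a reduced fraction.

t = 16/17

Assign P = (0, 0), K = (1, 0), B = (0, 1), V = (-1, -3) — the answer is frame-independent, so this choice is without loss of generality.
1. R is the centroid of triangle VPB ⇒ R = (-1/3, -2/3)
2. W lies on line RV with RW:WV = 5:1 ⇒ W = (-8/9, -47/18)
3. X is the centroid of triangle KPV ⇒ X = (0, -1)
through P parallel to WX: direction (8/9, 29/18); meets BR at T = (-16/51, -29/51)
T = B + t·(R−B) with t = 16/17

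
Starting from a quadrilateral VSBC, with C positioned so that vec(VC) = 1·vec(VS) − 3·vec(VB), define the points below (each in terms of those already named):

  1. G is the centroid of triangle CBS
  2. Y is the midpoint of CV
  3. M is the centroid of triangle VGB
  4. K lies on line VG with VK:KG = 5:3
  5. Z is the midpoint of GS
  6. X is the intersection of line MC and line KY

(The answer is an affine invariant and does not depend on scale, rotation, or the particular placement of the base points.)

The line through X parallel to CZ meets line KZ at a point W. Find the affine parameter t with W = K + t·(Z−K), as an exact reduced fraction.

t = 1/81

Choose coordinates V = (0, 0), S = (1, 0), B = (0, 1), C = (1, -3).
1. G is the centroid of triangle CBS ⇒ G = (2/3, -2/3)
2. Y is the midpoint of CV ⇒ Y = (1/2, -3/2)
3. M is the centroid of triangle VGB ⇒ M = (2/9, 1/9)
4. K lies on line VG with VK:KG = 5:3 ⇒ K = (5/12, -5/12)
5. Z is the midpoint of GS ⇒ Z = (5/6, -1/3)
6. X is the intersection of line MC and line KY ⇒ X = (4/9, -7/9)
through X parallel to CZ: direction (-1/6, 8/3); meets KZ at W = (205/486, -101/243)
W = K + t·(Z−K) with t = 1/81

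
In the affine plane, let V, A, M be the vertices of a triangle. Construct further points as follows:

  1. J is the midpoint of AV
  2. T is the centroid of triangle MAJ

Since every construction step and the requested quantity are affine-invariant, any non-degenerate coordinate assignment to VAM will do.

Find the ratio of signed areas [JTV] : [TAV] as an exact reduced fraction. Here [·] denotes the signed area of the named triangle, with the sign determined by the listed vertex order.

[JTV]:[TAV] = -1/2

Work in coordinates with V = (0, 0), A = (1, 0), M = (0, 1).
1. J is the midpoint of AV ⇒ J = (1/2, 0)
2. T is the centroid of triangle MAJ ⇒ T = (1/2, 1/3)
2·[JTV] = 1/6, 2·[TAV] = -1/3
[JTV]:[TAV] = 1/6:-1/3 = -1/2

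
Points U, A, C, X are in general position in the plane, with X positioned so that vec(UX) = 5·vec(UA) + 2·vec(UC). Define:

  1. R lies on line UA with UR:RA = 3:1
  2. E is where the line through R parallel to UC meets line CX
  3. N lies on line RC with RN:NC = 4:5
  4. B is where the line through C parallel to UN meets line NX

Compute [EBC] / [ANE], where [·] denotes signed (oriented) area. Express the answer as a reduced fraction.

Choose coordinates U = (0, 0), A = (1, 0), C = (0, 1), X = (5, 2).
1. R lies on line UA with UR:RA = 3:1 ⇒ R = (3/4, 0)
2. E is where the line through R parallel to UC meets line CX ⇒ E = (3/4, 23/20)
3. N lies on line RC with RN:NC = 4:5 ⇒ N = (5/12, 4/9)
4. B is where the line through C parallel to UN meets line NX ⇒ B = (-23/24, -1/45)
2·[EBC] = -299/480, 2·[ANE] = -403/720
[EBC]:[ANE] = -299/480:-403/720 = 69/62

[EBC]:[ANE] = 69/62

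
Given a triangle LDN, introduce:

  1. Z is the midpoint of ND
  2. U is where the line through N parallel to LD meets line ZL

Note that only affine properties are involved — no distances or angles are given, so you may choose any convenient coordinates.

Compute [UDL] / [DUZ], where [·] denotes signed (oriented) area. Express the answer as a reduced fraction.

[UDL]:[DUZ] = -2

Work in coordinates with L = (0, 0), D = (1, 0), N = (0, 1).
1. Z is the midpoint of ND ⇒ Z = (1/2, 1/2)
2. U is where the line through N parallel to LD meets line ZL ⇒ U = (1, 1)
2·[UDL] = -1, 2·[DUZ] = 1/2
[UDL]:[DUZ] = -1:1/2 = -2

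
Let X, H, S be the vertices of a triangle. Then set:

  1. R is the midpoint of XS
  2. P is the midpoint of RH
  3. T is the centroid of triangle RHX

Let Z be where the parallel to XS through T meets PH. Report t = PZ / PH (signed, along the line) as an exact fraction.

Choose coordinates X = (0, 0), H = (1, 0), S = (0, 1).
1. R is the midpoint of XS ⇒ R = (0, 1/2)
2. P is the midpoint of RH ⇒ P = (1/2, 1/4)
3. T is the centroid of triangle RHX ⇒ T = (1/3, 1/6)
through T parallel to XS: direction (0, 1); meets PH at Z = (1/3, 1/3)
Z = P + t·(H−P) with t = -1/3

t = -1/3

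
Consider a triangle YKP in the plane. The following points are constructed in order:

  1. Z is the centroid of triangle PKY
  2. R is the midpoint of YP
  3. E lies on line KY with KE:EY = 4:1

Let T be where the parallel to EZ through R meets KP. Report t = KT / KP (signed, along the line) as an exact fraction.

t = 6/7

Set Y = (0, 0), K = (1, 0), P = (0, 1); any affine frame gives the same invariant.
1. Z is the centroid of triangle PKY ⇒ Z = (1/3, 1/3)
2. R is the midpoint of YP ⇒ R = (0, 1/2)
3. E lies on line KY with KE:EY = 4:1 ⇒ E = (1/5, 0)
through R parallel to EZ: direction (2/15, 1/3); meets KP at T = (1/7, 6/7)
T = K + t·(P−K) with t = 6/7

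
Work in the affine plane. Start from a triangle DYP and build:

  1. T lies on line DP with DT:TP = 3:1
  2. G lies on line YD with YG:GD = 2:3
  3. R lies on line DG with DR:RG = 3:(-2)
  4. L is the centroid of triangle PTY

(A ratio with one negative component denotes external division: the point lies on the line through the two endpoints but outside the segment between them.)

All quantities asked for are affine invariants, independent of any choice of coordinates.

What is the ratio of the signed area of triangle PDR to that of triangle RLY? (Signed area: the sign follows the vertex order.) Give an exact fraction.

Set D = (0, 0), Y = (1, 0), P = (0, 1); any affine frame gives the same invariant.
1. T lies on line DP with DT:TP = 3:1 ⇒ T = (0, 3/4)
2. G lies on line YD with YG:GD = 2:3 ⇒ G = (3/5, 0)
3. R lies on line DG with DR:RG = 3:(-2) ⇒ R = (9/5, 0)
4. L is the centroid of triangle PTY ⇒ L = (1/3, 7/12)
2·[PDR] = 9/5, 2·[RLY] = 7/15
[PDR]:[RLY] = 9/5:7/15 = 27/7

[PDR]:[RLY] = 27/7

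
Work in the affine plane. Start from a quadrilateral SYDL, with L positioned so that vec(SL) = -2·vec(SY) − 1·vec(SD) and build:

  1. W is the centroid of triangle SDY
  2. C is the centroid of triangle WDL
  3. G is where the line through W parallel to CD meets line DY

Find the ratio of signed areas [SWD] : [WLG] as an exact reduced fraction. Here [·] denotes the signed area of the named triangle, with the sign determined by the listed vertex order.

[SWD]:[WLG] = -13/12

Choose coordinates S = (0, 0), Y = (1, 0), D = (0, 1), L = (-2, -1).
1. W is the centroid of triangle SDY ⇒ W = (1/3, 1/3)
2. C is the centroid of triangle WDL ⇒ C = (-5/9, 1/9)
3. G is where the line through W parallel to CD meets line DY ⇒ G = (6/13, 7/13)
2·[SWD] = 1/3, 2·[WLG] = -4/13
[SWD]:[WLG] = 1/3:-4/13 = -13/12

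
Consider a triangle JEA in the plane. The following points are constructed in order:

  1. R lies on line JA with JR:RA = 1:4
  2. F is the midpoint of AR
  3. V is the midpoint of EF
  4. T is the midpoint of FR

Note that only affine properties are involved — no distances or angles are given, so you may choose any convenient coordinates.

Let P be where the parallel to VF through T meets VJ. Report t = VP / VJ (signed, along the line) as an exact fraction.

Assign J = (0, 0), E = (1, 0), A = (0, 1) — the answer is frame-independent, so this choice is without loss of generality.
1. R lies on line JA with JR:RA = 1:4 ⇒ R = (0, 1/5)
2. F is the midpoint of AR ⇒ F = (0, 3/5)
3. V is the midpoint of EF ⇒ V = (1/2, 3/10)
4. T is the midpoint of FR ⇒ T = (0, 2/5)
through T parallel to VF: direction (-1/2, 3/10); meets VJ at P = (1/3, 1/5)
P = V + t·(J−V) with t = 1/3

t = 1/3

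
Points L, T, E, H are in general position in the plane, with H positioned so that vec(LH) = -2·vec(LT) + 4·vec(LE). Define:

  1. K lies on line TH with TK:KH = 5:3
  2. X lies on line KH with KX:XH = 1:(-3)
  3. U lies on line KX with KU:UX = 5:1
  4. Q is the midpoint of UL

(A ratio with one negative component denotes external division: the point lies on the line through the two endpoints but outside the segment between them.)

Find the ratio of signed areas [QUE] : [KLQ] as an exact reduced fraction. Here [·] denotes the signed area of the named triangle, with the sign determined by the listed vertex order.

[QUE]:[KLQ] = -13/20

Work in coordinates with L = (0, 0), T = (1, 0), E = (0, 1), H = (-2, 4).
1. K lies on line TH with TK:KH = 5:3 ⇒ K = (-7/8, 5/2)
2. X lies on line KH with KX:XH = 1:(-3) ⇒ X = (-5/16, 7/4)
3. U lies on line KX with KU:UX = 5:1 ⇒ U = (-13/32, 15/8)
4. Q is the midpoint of UL ⇒ Q = (-13/64, 15/16)
2·[QUE] = -13/64, 2·[KLQ] = 5/16
[QUE]:[KLQ] = -13/64:5/16 = -13/20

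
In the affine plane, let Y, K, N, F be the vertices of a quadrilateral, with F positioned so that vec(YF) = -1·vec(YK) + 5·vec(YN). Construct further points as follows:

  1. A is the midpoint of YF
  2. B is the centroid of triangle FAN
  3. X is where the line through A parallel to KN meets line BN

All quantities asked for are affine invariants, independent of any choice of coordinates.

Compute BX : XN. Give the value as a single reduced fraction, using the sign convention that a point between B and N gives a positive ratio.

BX:XN = 1/3

Choose coordinates Y = (0, 0), K = (1, 0), N = (0, 1), F = (-1, 5).
1. A is the midpoint of YF ⇒ A = (-1/2, 5/2)
2. B is the centroid of triangle FAN ⇒ B = (-1/2, 17/6)
3. X is where the line through A parallel to KN meets line BN ⇒ X = (-3/8, 19/8)
X = B + t·(N−B) with t = 1/4, so BX:XN = t:(1−t) = 1/4:3/4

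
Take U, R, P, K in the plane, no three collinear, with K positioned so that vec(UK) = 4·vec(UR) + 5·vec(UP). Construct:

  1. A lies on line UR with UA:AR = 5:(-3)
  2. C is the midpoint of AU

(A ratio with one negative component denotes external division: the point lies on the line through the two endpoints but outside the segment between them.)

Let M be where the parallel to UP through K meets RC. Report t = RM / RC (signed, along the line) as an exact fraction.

Choose coordinates U = (0, 0), R = (1, 0), P = (0, 1), K = (4, 5).
1. A lies on line UR with UA:AR = 5:(-3) ⇒ A = (5/2, 0)
2. C is the midpoint of AU ⇒ C = (5/4, 0)
through K parallel to UP: direction (0, 1); meets RC at M = (4, 0)
M = R + t·(C−R) with t = 12

t = 12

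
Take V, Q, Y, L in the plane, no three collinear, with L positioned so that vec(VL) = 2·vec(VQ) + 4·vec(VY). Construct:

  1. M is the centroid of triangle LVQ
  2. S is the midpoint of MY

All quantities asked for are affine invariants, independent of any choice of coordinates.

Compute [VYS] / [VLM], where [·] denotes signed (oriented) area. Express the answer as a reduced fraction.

Assign V = (0, 0), Q = (1, 0), Y = (0, 1), L = (2, 4) — the answer is frame-independent, so this choice is without loss of generality.
1. M is the centroid of triangle LVQ ⇒ M = (1, 4/3)
2. S is the midpoint of MY ⇒ S = (1/2, 7/6)
2·[VYS] = -1/2, 2·[VLM] = -4/3
[VYS]:[VLM] = -1/2:-4/3 = 3/8

[VYS]:[VLM] = 3/8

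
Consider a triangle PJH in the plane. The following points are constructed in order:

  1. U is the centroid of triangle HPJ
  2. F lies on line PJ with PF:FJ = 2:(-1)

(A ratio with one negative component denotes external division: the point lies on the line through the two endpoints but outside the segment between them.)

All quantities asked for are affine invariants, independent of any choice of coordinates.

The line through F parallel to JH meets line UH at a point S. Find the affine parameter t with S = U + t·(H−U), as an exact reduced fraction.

t = 4

Work in coordinates with P = (0, 0), J = (1, 0), H = (0, 1).
1. U is the centroid of triangle HPJ ⇒ U = (1/3, 1/3)
2. F lies on line PJ with PF:FJ = 2:(-1) ⇒ F = (2, 0)
through F parallel to JH: direction (-1, 1); meets UH at S = (-1, 3)
S = U + t·(H−U) with t = 4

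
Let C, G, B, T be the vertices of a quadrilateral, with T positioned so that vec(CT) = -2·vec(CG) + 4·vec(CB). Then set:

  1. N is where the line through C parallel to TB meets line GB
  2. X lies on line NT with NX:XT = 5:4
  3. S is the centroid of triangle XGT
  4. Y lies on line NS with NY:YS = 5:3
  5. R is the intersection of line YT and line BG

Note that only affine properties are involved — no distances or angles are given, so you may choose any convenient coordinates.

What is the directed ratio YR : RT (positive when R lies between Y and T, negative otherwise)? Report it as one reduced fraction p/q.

YR:RT = -35/108

Work in coordinates with C = (0, 0), G = (1, 0), B = (0, 1), T = (-2, 4).
1. N is where the line through C parallel to TB meets line GB ⇒ N = (-2, 3)
2. X lies on line NT with NX:XT = 5:4 ⇒ X = (-2, 32/9)
3. S is the centroid of triangle XGT ⇒ S = (-1, 68/27)
4. Y lies on line NS with NY:YS = 5:3 ⇒ Y = (-11/8, 583/216)
5. R is the intersection of line YT and line BG ⇒ R = (-157/146, 303/146)
R = Y + t·(T−Y) with t = -35/73, so YR:RT = t:(1−t) = -35/73:108/73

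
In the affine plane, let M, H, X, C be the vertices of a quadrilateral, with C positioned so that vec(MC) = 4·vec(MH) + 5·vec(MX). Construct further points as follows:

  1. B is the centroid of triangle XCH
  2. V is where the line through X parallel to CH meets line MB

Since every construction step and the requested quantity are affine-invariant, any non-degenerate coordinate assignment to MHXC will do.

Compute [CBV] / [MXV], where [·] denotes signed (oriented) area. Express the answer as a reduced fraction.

[CBV]:[MXV] = -16/45

Assign M = (0, 0), H = (1, 0), X = (0, 1), C = (4, 5) — the answer is frame-independent, so this choice is without loss of generality.
1. B is the centroid of triangle XCH ⇒ B = (5/3, 2)
2. V is where the line through X parallel to CH meets line MB ⇒ V = (-15/7, -18/7)
2·[CBV] = -16/21, 2·[MXV] = 15/7
[CBV]:[MXV] = -16/21:15/7 = -16/45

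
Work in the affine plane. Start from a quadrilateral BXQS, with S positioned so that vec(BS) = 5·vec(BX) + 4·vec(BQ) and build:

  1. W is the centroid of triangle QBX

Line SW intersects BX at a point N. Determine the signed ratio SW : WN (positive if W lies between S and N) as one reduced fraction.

Work in coordinates with B = (0, 0), X = (1, 0), Q = (0, 1), S = (5, 4).
1. W is the centroid of triangle QBX ⇒ W = (1/3, 1/3)
line SW meets BX at N = (-1/11, 0)
W = S + t·(N−S) with t = 11/12, so SW:WN = 11/12:1/12

SW:WN = 11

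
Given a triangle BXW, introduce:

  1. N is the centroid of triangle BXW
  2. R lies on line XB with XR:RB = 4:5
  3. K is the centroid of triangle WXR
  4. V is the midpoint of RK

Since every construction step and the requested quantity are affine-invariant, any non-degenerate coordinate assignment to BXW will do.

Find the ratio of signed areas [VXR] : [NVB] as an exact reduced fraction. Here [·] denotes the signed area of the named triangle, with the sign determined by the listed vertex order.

[VXR]:[NVB] = 3/5

Choose coordinates B = (0, 0), X = (1, 0), W = (0, 1).
1. N is the centroid of triangle BXW ⇒ N = (1/3, 1/3)
2. R lies on line XB with XR:RB = 4:5 ⇒ R = (5/9, 0)
3. K is the centroid of triangle WXR ⇒ K = (14/27, 1/3)
4. V is the midpoint of RK ⇒ V = (29/54, 1/6)
2·[VXR] = -2/27, 2·[NVB] = -10/81
[VXR]:[NVB] = -2/27:-10/81 = 3/5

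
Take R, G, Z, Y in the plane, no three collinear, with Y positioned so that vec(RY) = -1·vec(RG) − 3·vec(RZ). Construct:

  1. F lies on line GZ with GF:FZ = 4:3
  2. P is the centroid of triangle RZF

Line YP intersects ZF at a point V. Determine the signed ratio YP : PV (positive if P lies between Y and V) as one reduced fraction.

YP:PV = 14

Work in coordinates with R = (0, 0), G = (1, 0), Z = (0, 1), Y = (-1, -3).
1. F lies on line GZ with GF:FZ = 4:3 ⇒ F = (3/7, 4/7)
2. P is the centroid of triangle RZF ⇒ P = (1/7, 11/21)
line YP meets ZF at V = (11/49, 38/49)
P = Y + t·(V−Y) with t = 14/15, so YP:PV = 14/15:1/15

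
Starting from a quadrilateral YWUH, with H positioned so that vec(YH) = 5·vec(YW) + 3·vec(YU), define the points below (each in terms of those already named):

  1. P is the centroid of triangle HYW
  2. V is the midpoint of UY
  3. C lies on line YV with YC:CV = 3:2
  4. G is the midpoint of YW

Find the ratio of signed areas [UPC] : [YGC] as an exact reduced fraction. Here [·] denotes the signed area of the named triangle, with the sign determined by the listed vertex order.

Set Y = (0, 0), W = (1, 0), U = (0, 1), H = (5, 3); any affine frame gives the same invariant.
1. P is the centroid of triangle HYW ⇒ P = (2, 1)
2. V is the midpoint of UY ⇒ V = (0, 1/2)
3. C lies on line YV with YC:CV = 3:2 ⇒ C = (0, 3/10)
4. G is the midpoint of YW ⇒ G = (1/2, 0)
2·[UPC] = -7/5, 2·[YGC] = 3/20
[UPC]:[YGC] = -7/5:3/20 = -28/3

[UPC]:[YGC] = -28/3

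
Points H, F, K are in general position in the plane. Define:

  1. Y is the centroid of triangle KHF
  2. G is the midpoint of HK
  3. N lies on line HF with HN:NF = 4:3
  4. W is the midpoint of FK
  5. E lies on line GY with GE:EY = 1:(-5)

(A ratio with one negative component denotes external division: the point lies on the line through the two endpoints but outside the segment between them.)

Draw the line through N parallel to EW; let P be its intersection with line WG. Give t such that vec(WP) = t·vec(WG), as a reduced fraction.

t = 97/7

Assign H = (0, 0), F = (1, 0), K = (0, 1) — the answer is frame-independent, so this choice is without loss of generality.
1. Y is the centroid of triangle KHF ⇒ Y = (1/3, 1/3)
2. G is the midpoint of HK ⇒ G = (0, 1/2)
3. N lies on line HF with HN:NF = 4:3 ⇒ N = (4/7, 0)
4. W is the midpoint of FK ⇒ W = (1/2, 1/2)
5. E lies on line GY with GE:EY = 1:(-5) ⇒ E = (-1/12, 13/24)
through N parallel to EW: direction (7/12, -1/24); meets WG at P = (-45/7, 1/2)
P = W + t·(G−W) with t = 97/7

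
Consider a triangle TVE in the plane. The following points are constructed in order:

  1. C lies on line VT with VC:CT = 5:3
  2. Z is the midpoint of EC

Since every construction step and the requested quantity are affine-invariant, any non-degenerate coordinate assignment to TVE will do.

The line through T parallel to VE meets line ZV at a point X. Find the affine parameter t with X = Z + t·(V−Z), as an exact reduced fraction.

Set T = (0, 0), V = (1, 0), E = (0, 1); any affine frame gives the same invariant.
1. C lies on line VT with VC:CT = 5:3 ⇒ C = (3/8, 0)
2. Z is the midpoint of EC ⇒ Z = (3/16, 1/2)
through T parallel to VE: direction (-1, 1); meets ZV at X = (-8/5, 8/5)
X = Z + t·(V−Z) with t = -11/5

t = -11/5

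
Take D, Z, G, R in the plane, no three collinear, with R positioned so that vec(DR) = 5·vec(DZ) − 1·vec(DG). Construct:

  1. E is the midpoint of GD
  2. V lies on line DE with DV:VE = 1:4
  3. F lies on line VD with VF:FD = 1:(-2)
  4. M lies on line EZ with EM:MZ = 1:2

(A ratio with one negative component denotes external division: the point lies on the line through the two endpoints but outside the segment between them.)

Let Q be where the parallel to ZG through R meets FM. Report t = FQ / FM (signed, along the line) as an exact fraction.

Set D = (0, 0), Z = (1, 0), G = (0, 1), R = (5, -1); any affine frame gives the same invariant.
1. E is the midpoint of GD ⇒ E = (0, 1/2)
2. V lies on line DE with DV:VE = 1:4 ⇒ V = (0, 1/10)
3. F lies on line VD with VF:FD = 1:(-2) ⇒ F = (0, 1/5)
4. M lies on line EZ with EM:MZ = 1:2 ⇒ M = (1/3, 1/3)
through R parallel to ZG: direction (-1, 1); meets FM at Q = (19/7, 9/7)
Q = F + t·(M−F) with t = 57/7

t = 57/7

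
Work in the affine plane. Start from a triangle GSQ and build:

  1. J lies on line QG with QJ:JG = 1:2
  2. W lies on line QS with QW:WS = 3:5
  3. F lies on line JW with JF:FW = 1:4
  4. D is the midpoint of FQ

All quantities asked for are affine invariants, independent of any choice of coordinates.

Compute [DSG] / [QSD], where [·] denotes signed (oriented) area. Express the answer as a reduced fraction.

Choose coordinates G = (0, 0), S = (1, 0), Q = (0, 1).
1. J lies on line QG with QJ:JG = 1:2 ⇒ J = (0, 2/3)
2. W lies on line QS with QW:WS = 3:5 ⇒ W = (3/8, 5/8)
3. F lies on line JW with JF:FW = 1:4 ⇒ F = (3/40, 79/120)
4. D is the midpoint of FQ ⇒ D = (3/80, 199/240)
2·[DSG] = -199/240, 2·[QSD] = -2/15
[DSG]:[QSD] = -199/240:-2/15 = 199/32

[DSG]:[QSD] = 199/32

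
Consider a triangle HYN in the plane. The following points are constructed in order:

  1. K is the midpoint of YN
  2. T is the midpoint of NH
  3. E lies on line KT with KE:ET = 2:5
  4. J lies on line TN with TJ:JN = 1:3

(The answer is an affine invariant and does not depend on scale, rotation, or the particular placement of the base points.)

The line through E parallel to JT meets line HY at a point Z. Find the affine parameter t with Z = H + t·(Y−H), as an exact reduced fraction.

t = 5/14

Choose coordinates H = (0, 0), Y = (1, 0), N = (0, 1).
1. K is the midpoint of YN ⇒ K = (1/2, 1/2)
2. T is the midpoint of NH ⇒ T = (0, 1/2)
3. E lies on line KT with KE:ET = 2:5 ⇒ E = (5/14, 1/2)
4. J lies on line TN with TJ:JN = 1:3 ⇒ J = (0, 5/8)
through E parallel to JT: direction (0, -1/8); meets HY at Z = (5/14, 0)
Z = H + t·(Y−H) with t = 5/14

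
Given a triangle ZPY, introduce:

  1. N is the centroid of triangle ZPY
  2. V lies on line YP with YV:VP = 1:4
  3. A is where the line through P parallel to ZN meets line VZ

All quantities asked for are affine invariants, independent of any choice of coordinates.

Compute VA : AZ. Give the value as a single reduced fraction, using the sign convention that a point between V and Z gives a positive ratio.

Choose coordinates Z = (0, 0), P = (1, 0), Y = (0, 1).
1. N is the centroid of triangle ZPY ⇒ N = (1/3, 1/3)
2. V lies on line YP with YV:VP = 1:4 ⇒ V = (1/5, 4/5)
3. A is where the line through P parallel to ZN meets line VZ ⇒ A = (-1/3, -4/3)
A = V + t·(Z−V) with t = 8/3, so VA:AZ = t:(1−t) = 8/3:-5/3

VA:AZ = -8/5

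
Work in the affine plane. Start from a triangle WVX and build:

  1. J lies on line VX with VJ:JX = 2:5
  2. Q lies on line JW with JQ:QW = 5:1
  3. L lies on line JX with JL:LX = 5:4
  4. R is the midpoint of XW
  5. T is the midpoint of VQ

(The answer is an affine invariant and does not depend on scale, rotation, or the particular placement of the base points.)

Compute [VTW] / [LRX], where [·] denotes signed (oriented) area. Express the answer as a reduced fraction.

[VTW]:[LRX] = -3/20

Set W = (0, 0), V = (1, 0), X = (0, 1); any affine frame gives the same invariant.
1. J lies on line VX with VJ:JX = 2:5 ⇒ J = (5/7, 2/7)
2. Q lies on line JW with JQ:QW = 5:1 ⇒ Q = (5/42, 1/21)
3. L lies on line JX with JL:LX = 5:4 ⇒ L = (20/63, 43/63)
4. R is the midpoint of XW ⇒ R = (0, 1/2)
5. T is the midpoint of VQ ⇒ T = (47/84, 1/42)
2·[VTW] = 1/42, 2·[LRX] = -10/63
[VTW]:[LRX] = 1/42:-10/63 = -3/20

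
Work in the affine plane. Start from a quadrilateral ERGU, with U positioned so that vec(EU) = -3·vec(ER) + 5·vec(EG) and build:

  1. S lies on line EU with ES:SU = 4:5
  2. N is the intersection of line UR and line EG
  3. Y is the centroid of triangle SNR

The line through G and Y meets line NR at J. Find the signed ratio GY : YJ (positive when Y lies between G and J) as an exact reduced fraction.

GY:YJ = 2/25

Work in coordinates with E = (0, 0), R = (1, 0), G = (0, 1), U = (-3, 5).
1. S lies on line EU with ES:SU = 4:5 ⇒ S = (-4/3, 20/9)
2. N is the intersection of line UR and line EG ⇒ N = (0, 5/4)
3. Y is the centroid of triangle SNR ⇒ Y = (-1/9, 125/108)
line GY meets NR at J = (-3/2, 25/8)
Y = G + t·(J−G) with t = 2/27, so GY:YJ = 2/27:25/27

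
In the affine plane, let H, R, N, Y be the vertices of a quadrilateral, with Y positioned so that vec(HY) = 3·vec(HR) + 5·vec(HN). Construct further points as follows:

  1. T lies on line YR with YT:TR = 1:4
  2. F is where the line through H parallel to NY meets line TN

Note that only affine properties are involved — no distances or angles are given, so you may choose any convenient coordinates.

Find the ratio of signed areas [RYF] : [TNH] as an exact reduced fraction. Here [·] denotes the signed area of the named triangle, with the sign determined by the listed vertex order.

[RYF]:[TNH] = -40/13

Set H = (0, 0), R = (1, 0), N = (0, 1), Y = (3, 5); any affine frame gives the same invariant.
1. T lies on line YR with YT:TR = 1:4 ⇒ T = (13/5, 4)
2. F is where the line through H parallel to NY meets line TN ⇒ F = (39/7, 52/7)
2·[RYF] = -8, 2·[TNH] = 13/5
[RYF]:[TNH] = -8:13/5 = -40/13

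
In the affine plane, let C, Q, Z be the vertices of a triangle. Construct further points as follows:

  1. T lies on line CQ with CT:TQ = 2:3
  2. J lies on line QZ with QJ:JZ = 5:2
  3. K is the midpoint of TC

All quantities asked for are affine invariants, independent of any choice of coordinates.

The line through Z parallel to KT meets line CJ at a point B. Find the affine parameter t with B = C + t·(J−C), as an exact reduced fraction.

Choose coordinates C = (0, 0), Q = (1, 0), Z = (0, 1).
1. T lies on line CQ with CT:TQ = 2:3 ⇒ T = (2/5, 0)
2. J lies on line QZ with QJ:JZ = 5:2 ⇒ J = (2/7, 5/7)
3. K is the midpoint of TC ⇒ K = (1/5, 0)
through Z parallel to KT: direction (1/5, 0); meets CJ at B = (2/5, 1)
B = C + t·(J−C) with t = 7/5

t = 7/5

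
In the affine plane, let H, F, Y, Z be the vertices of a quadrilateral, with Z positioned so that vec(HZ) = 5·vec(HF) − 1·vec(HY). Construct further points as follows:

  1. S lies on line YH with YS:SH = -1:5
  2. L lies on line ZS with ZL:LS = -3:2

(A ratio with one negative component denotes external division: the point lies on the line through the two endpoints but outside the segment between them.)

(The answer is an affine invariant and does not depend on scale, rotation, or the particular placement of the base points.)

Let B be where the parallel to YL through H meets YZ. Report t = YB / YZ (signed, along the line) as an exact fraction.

Set H = (0, 0), F = (1, 0), Y = (0, 1), Z = (5, -1); any affine frame gives the same invariant.
1. S lies on line YH with YS:SH = -1:5 ⇒ S = (0, 5/4)
2. L lies on line ZS with ZL:LS = -3:2 ⇒ L = (-10, 23/4)
through H parallel to YL: direction (-10, 19/4); meets YZ at B = (-40/3, 19/3)
B = Y + t·(Z−Y) with t = -8/3

t = -8/3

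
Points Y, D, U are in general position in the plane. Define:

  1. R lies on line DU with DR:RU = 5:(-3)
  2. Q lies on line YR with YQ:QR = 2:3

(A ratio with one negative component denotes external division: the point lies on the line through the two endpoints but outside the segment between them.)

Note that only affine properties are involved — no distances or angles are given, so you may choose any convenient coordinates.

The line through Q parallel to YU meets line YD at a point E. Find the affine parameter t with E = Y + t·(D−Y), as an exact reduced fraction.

t = -3/5

Choose coordinates Y = (0, 0), D = (1, 0), U = (0, 1).
1. R lies on line DU with DR:RU = 5:(-3) ⇒ R = (-3/2, 5/2)
2. Q lies on line YR with YQ:QR = 2:3 ⇒ Q = (-3/5, 1)
through Q parallel to YU: direction (0, 1); meets YD at E = (-3/5, 0)
E = Y + t·(D−Y) with t = -3/5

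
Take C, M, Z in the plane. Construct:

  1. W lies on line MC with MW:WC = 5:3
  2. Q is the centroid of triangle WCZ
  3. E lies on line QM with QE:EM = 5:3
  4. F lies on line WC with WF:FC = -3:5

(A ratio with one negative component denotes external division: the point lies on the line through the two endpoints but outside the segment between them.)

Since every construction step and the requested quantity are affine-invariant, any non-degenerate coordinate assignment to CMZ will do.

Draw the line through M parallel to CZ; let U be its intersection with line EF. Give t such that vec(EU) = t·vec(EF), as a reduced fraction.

t = 21/17

Work in coordinates with C = (0, 0), M = (1, 0), Z = (0, 1).
1. W lies on line MC with MW:WC = 5:3 ⇒ W = (3/8, 0)
2. Q is the centroid of triangle WCZ ⇒ Q = (1/8, 1/3)
3. E lies on line QM with QE:EM = 5:3 ⇒ E = (43/64, 1/8)
4. F lies on line WC with WF:FC = -3:5 ⇒ F = (15/16, 0)
through M parallel to CZ: direction (0, 1); meets EF at U = (1, -1/34)
U = E + t·(F−E) with t = 21/17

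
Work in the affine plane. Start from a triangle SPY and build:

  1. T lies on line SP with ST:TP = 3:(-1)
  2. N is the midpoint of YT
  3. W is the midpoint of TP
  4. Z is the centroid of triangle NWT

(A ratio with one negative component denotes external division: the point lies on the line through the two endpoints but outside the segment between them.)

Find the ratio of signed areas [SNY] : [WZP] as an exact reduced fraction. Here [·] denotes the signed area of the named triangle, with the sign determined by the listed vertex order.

[SNY]:[WZP] = 18

Choose coordinates S = (0, 0), P = (1, 0), Y = (0, 1).
1. T lies on line SP with ST:TP = 3:(-1) ⇒ T = (3/2, 0)
2. N is the midpoint of YT ⇒ N = (3/4, 1/2)
3. W is the midpoint of TP ⇒ W = (5/4, 0)
4. Z is the centroid of triangle NWT ⇒ Z = (7/6, 1/6)
2·[SNY] = 3/4, 2·[WZP] = 1/24
[SNY]:[WZP] = 3/4:1/24 = 18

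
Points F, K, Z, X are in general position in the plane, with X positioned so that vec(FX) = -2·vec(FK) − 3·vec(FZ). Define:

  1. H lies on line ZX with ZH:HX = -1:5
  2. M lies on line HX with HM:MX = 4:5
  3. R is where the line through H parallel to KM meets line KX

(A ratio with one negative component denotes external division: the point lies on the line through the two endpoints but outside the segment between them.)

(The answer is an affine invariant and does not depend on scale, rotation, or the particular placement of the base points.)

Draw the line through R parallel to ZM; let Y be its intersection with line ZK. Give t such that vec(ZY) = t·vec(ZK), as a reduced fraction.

t = 9/5

Choose coordinates F = (0, 0), K = (1, 0), Z = (0, 1), X = (-2, -3).
1. H lies on line ZX with ZH:HX = -1:5 ⇒ H = (1/2, 2)
2. M lies on line HX with HM:MX = 4:5 ⇒ M = (-11/18, -2/9)
3. R is where the line through H parallel to KM meets line KX ⇒ R = (17/5, 12/5)
through R parallel to ZM: direction (-11/18, -11/9); meets ZK at Y = (9/5, -4/5)
Y = Z + t·(K−Z) with t = 9/5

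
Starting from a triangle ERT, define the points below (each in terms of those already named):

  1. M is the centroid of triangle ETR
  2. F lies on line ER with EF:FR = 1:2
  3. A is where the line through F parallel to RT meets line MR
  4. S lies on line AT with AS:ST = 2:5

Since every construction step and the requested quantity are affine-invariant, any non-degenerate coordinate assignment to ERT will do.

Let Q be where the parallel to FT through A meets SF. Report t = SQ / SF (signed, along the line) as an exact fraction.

t = -2/5

Assign E = (0, 0), R = (1, 0), T = (0, 1) — the answer is frame-independent, so this choice is without loss of generality.
1. M is the centroid of triangle ETR ⇒ M = (1/3, 1/3)
2. F lies on line ER with EF:FR = 1:2 ⇒ F = (1/3, 0)
3. A is where the line through F parallel to RT meets line MR ⇒ A = (-1/3, 2/3)
4. S lies on line AT with AS:ST = 2:5 ⇒ S = (-5/21, 16/21)
through A parallel to FT: direction (-1/3, 1); meets SF at Q = (-7/15, 16/15)
Q = S + t·(F−S) with t = -2/5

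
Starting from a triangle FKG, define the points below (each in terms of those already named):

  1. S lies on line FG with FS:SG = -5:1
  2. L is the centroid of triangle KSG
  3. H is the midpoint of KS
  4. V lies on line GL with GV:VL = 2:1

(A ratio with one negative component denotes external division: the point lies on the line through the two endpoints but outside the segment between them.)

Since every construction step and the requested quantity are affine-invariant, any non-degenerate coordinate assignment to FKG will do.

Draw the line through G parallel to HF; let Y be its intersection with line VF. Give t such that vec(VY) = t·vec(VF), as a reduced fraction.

t = -4/5

Assign F = (0, 0), K = (1, 0), G = (0, 1) — the answer is frame-independent, so this choice is without loss of generality.
1. S lies on line FG with FS:SG = -5:1 ⇒ S = (0, 5/4)
2. L is the centroid of triangle KSG ⇒ L = (1/3, 3/4)
3. H is the midpoint of KS ⇒ H = (1/2, 5/8)
4. V lies on line GL with GV:VL = 2:1 ⇒ V = (2/9, 5/6)
through G parallel to HF: direction (-1/2, -5/8); meets VF at Y = (2/5, 3/2)
Y = V + t·(F−V) with t = -4/5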